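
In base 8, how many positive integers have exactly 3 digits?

In base 8, the leading digit has 7 choices (1..7); each of the remaining 2 digits has 8 choices.
Total: 7 x 8^2.

Final answer: 448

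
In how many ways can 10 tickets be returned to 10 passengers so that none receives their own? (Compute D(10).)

Derangements satisfy D(n) = (n-1)(D(n-1) + D(n-2)), starting from D(0)=1, D(1)=0.
D(2) = 1 x (0 + 1) = 1
D(3) = 2 x (1 + 0) = 2
D(4) = 3 x (2 + 1) = 9
D(5) = 4 x (9 + 2) = 44
D(6) = 5 x (44 + 9) = 265
D(7) = 6 x (265 + 44) = 1854
D(8) = 7 x (1854 + 265) = 14833
D(9) = 8 x (14833 + 1854) = 133496
D(10) = 9 x (D(9) + D(8)) = 9 x (133496 + 14833)

Final answer: D(10) = 1334961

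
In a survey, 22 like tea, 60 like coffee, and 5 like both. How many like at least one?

|A union B| = |A| + |B| - |A intersect B| = 22 + 60 - 5.

Final answer: 77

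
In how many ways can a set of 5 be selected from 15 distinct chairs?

C(15,5) = 15!/(5! x (15-5)!).

Final answer: C(15,5) = 3003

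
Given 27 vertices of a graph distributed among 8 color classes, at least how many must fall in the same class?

By pigeonhole with 27 objects and 8 categories: ceiling(27/8).

Final answer: 4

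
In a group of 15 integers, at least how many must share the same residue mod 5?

There are 5 possible values for residue mod 5. With 15 integers and 5 categories, by pigeonhole: ceiling(15/5).

Final answer: 3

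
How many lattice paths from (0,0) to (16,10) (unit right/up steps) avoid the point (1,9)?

Total paths to (16,10): C(26,10) = 5311735.
Paths through (1,9): C(10,9) x C(16,1) = 160.
Avoiding (1,9): 5311735 - 160.

Final answer: 5311575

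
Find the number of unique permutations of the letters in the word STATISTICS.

Letters (A:1, C:1, I:2, S:3, T:3). Total letters: 10.
Permutations = 10!/(3! x 3! x 2!).

Final answer: 50400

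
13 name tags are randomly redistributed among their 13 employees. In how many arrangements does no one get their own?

Derangements satisfy D(n) = (n-1)(D(n-1) + D(n-2)), starting from D(0)=1, D(1)=0.
D(2) = 1 x (0 + 1) = 1
D(3) = 2 x (1 + 0) = 2
D(4) = 3 x (2 + 1) = 9
D(5) = 4 x (9 + 2) = 44
D(6) = 5 x (44 + 9) = 265
D(7) = 6 x (265 + 44) = 1854
D(8) = 7 x (1854 + 265) = 14833
D(9) = 8 x (14833 + 1854) = 133496
D(10) = 9 x (133496 + 14833) = 1334961
D(11) = 10 x (1334961 + 133496) = 14684570
D(12) = 11 x (14684570 + 1334961) = 176214841
D(13) = 12 x (D(12) + D(11)) = 12 x (176214841 + 14684570)

Final answer: D(13) = 2290792932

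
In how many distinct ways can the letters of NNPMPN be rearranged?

Letters (M:1, N:3, P:2). Total letters: 6.
Permutations = 6!/(3! x 2!).

Final answer: 60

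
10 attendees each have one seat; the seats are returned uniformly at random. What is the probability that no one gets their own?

Use the recurrence D(n) = (n-1)(D(n-1) + D(n-2)) with D(0)=1, D(1)=0.
Building up: D(2)=1, D(3)=2, D(4)=9, D(5)=44, D(6)=265, D(7)=1854, D(8)=14833, D(9)=133496, D(10)=1334961.
Total arrangements: 10! = 3628800.
Probability = D(10)/10! = 16481/44800.

Final answer: D(10)/10! = 1334961/3628800 = 0.367879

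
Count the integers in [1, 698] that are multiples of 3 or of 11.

Multiples of 3: 232. Multiples of 11: 63. Of both (lcm=33): 21.
By inclusion-exclusion: 232 + 63 - 21.

Final answer: 274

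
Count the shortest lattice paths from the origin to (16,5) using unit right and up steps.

Each path has 16 right steps and 5 up steps in some order (21 steps total).
Choose which 5 of the 21 steps are up: C(21,5).

Final answer: C(21,5) = 20349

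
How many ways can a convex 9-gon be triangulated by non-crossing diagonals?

This is a standard Catalan-number count: the answer is C_n. Here n = 9 - 2 = 7.
Using C_0 = 1 and C_(k+1) = C_k x 2(2k+1)/(k+2), build up term by term: C_1=1, C_2=2, C_3=5, C_4=14, C_5=42, C_6=132, C_7=429.

Final answer: C_{7} = 429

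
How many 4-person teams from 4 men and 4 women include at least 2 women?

Sum over valid woman counts:
C(4,2)C(4,2) = 36
C(4,3)C(4,1) = 16
C(4,4)C(4,0) = 1
Total: 36 + 16 + 1.

Final answer: 53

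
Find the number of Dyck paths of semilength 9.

Total monotonic paths to (9,9): C(18,9) = 48620.
Reflecting each bad path at its first crossing gives a bijection with paths to (8,10): C(18,10) = 43758.
Valid Dyck paths: 48620 - 43758.
(This is the Catalan number C_{9}.)

Final answer: C_{9} = 4862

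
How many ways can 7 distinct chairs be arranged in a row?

The number of ways to arrange 7 distinct objects is 7!.

Final answer: 7! = 5040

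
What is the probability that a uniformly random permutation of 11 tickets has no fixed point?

Derangements satisfy D(n) = (n-1)(D(n-1) + D(n-2)), starting from D(0)=1, D(1)=0.
Building up: D(2)=1, D(3)=2, D(4)=9, D(5)=44, D(6)=265, D(7)=1854, D(8)=14833, D(9)=133496, D(10)=1334961, D(11)=14684570.
Total arrangements: 11! = 39916800.
Probability = D(11)/11! = 1468457/3991680.

Final answer: D(11)/11! = 14684570/39916800 = 0.367879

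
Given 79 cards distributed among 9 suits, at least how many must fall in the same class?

By pigeonhole with 79 objects and 9 categories: ceiling(79/9).

Final answer: 9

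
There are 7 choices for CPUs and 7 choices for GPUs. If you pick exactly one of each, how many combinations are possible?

By the multiplication principle: 7 x 7.

Final answer: 49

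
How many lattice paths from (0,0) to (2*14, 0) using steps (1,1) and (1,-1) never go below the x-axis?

Total monotonic paths to (14,14): C(28,14) = 40116600.
Reflecting each bad path at its first crossing gives a bijection with paths to (13,15): C(28,15) = 37442160.
Valid Dyck paths: 40116600 - 37442160.
(These counts are the Catalan numbers.)

Final answer: C_{14} = 2674440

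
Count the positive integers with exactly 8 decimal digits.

These are the integers in [10^7, 10^8), so the count is 10^8 - 10^7 = 9 x 10^7.

Final answer: 90000000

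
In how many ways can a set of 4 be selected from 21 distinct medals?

C(21,4) = 21!/(4! x (21-4)!).

Final answer: C(21,4) = 5985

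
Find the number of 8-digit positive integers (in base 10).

The leading digit cannot be 0 (9 options); the other 7 digits can be anything (10 options each).
Total: 9 x 10^7.

Final answer: 90000000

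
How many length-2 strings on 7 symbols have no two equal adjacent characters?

First character: 7 choices. Each subsequent: 6 choices (must differ from the previous one).
Total: 7 x 6^1.

Final answer: 7 x 6^{1} = 42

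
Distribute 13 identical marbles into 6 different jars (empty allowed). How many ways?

Stars and bars: C(n+k-1, k-1) = C(18,5).

Final answer: C(18,5) = 8568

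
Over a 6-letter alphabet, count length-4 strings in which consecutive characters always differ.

First character: 6 choices. Each subsequent: 5 choices (must differ from the previous one).
Total: 6 x 5^3.

Final answer: 6 x 5^{3} = 750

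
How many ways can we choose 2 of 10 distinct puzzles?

C(10,2) = 10!/(2! x (10-2)!).

Final answer: C(10,2) = 45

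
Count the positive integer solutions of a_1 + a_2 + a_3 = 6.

Substitute a'_i = a_i - 1 (so a'_i >= 0). Then sum a'_i = 6 - 3 = 3.
Stars and bars: C(3+3-1, 3-1) = C(5,2).

Final answer: C(5,2) = 10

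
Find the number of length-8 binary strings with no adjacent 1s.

Classify by the final bit: ...0 gives a(n-1) strings, ...01 gives a(n-2) strings. Thus a(n) = a(n-1) + a(n-2) with a(1)=2, a(2)=3.
Building up term by term: a(1)=2, a(2)=3, a(3)=5, a(4)=8, a(5)=13, a(6)=21, a(7)=34, a(8)=55.

Final answer: 55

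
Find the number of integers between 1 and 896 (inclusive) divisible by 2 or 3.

Multiples of 2: 448. Multiples of 3: 298. Of both (lcm=6): 149.
By inclusion-exclusion: 448 + 298 - 149.

Final answer: 597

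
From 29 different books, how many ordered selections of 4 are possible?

P(29,4) = 29!/(29-4)! = 29!/25!.

Final answer: P(29,4) = 570024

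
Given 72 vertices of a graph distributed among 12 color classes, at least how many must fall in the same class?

By pigeonhole with 72 objects and 12 categories: ceiling(72/12).

Final answer: 6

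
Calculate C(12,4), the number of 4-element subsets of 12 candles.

C(12,4) = 12!/(4! x (12-4)!).

Final answer: C(12,4) = 495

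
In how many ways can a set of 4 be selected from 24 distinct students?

C(24,4) = 24!/(4! x 20!).

Final answer: \binom{24}{4} = 10626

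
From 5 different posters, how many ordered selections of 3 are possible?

P(5,3) = 5!/(5-3)! = 5!/2!.

Final answer: P(5,3) = 60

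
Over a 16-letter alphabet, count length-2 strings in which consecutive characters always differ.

Let g(n) count such strings. g(1) = 16, and each valid string of length n-1 extends in 15 ways (any symbol but the last), so g(n) = 15 g(n-1).
Total: g(2) = 16 x 15^1.

Final answer: 16 x 15^{1} = 240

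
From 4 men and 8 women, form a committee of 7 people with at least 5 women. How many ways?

Sum over valid woman counts:
C(8,5)C(4,2) = 336
C(8,6)C(4,1) = 112
C(8,7)C(4,0) = 8
Total: 336 + 112 + 8.

Final answer: 456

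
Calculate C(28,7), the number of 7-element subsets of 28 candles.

C(28,7) = 28!/(7! x 21!).

Final answer: \binom{28}{7} = 1184040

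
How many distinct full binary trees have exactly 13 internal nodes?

This is counted by the nth Catalan number C_n. Here n = 13.
C_n = C(2n,n) - C(2n,n+1), so C_{13} = C(26,13) - C(26,14) = 10400600 - 9657700.

Final answer: C_{13} = 742900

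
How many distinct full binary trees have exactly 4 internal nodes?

The structures are counted by the Catalan number C_n. Here n = 4.
C_n = C(2n,n)/(n+1), so C_{4} = C(8,4)/5 = 70/5.

Final answer: C_{4} = 14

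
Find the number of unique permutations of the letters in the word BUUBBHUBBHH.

Letters (B:5, H:3, U:3). Total letters: 11.
Permutations = 11!/(5! x 3! x 3!).

Final answer: 9240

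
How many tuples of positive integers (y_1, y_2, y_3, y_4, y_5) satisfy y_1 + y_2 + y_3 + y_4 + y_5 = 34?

Substitute y'_i = y_i - 1 (so y'_i >= 0). Then sum y'_i = 34 - 5 = 29.
Stars and bars: C(29+5-1, 5-1) = C(33,4).

Final answer: C(33,4) = 40920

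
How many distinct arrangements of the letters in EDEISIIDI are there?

Letters (D:2, E:2, I:4, S:1). Total letters: 9.
Permutations = 9!/(4! x 2! x 2!).

Final answer: 3780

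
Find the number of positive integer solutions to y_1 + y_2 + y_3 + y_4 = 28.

Substitute y'_i = y_i - 1 (so y'_i >= 0). Then sum y'_i = 28 - 4 = 24.
Stars and bars: C(24+4-1, 4-1) = C(27,3).

Final answer: C(27,3) = 2925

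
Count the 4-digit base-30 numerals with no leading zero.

In base 30, the leading digit has 29 choices (1..29); each of the remaining 3 digits has 30 choices.
Total: 29 x 30^3.

Final answer: 783000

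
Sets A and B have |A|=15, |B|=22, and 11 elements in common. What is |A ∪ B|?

|A union B| = |A| + |B| - |A intersect B| = 15 + 22 - 11.

Final answer: 26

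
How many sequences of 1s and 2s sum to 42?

Let f(n) count the ways. The last step is size 1 or 2, so f(n) = f(n-1) + f(n-2) with f(1)=1, f(2)=2.
Building up term by term: f(1)=1, f(2)=2, f(3)=3, f(4)=5, f(5)=8, f(6)=13, f(7)=21, f(8)=34, f(9)=55, f(10)=89, f(11)=144, f(12)=233, f(13)=377, f(14)=610, f(15)=987, f(16)=1597, f(17)=2584, f(18)=4181, f(19)=6765, f(20)=10946, f(21)=17711, f(22)=28657, f(23)=46368, f(24)=75025, f(25)=121393, f(26)=196418, f(27)=317811, f(28)=514229, f(29)=832040, f(30)=1346269, f(31)=2178309, f(32)=3524578, f(33)=5702887, f(34)=9227465, f(35)=14930352, f(36)=24157817, f(37)=39088169, f(38)=63245986, f(39)=102334155, f(40)=165580141, f(41)=267914296, f(42)=433494437.

Final answer: 433494437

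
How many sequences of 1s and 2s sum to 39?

Let f(n) count the ways. The last step is size 1 or 2, so f(n) = f(n-1) + f(n-2) with f(1)=1, f(2)=2.
Computing successive values: f(1)=1, f(2)=2, f(3)=3, f(4)=5, f(5)=8, f(6)=13, f(7)=21, f(8)=34, f(9)=55, f(10)=89, f(11)=144, f(12)=233, f(13)=377, f(14)=610, f(15)=987, f(16)=1597, f(17)=2584, f(18)=4181, f(19)=6765, f(20)=10946, f(21)=17711, f(22)=28657, f(23)=46368, f(24)=75025, f(25)=121393, f(26)=196418, f(27)=317811, f(28)=514229, f(29)=832040, f(30)=1346269, f(31)=2178309, f(32)=3524578, f(33)=5702887, f(34)=9227465, f(35)=14930352, f(36)=24157817, f(37)=39088169, f(38)=63245986, f(39)=102334155.

Final answer: 102334155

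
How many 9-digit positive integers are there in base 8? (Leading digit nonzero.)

Leading digit: 7 options (nonzero). Other 8 digit(s): 8 options each.
Total: 7 x 8^8.

Final answer: 117440512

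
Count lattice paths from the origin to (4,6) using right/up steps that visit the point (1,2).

Paths (0,0)->(1,2): C(3,2) = 3.
Paths (1,2)->(4,6): C(7,4) = 35.
By multiplication principle: 3 x 35.

Final answer: 105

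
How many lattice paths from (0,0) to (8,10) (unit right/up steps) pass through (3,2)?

Paths (0,0)->(3,2): C(5,2) = 10.
Paths (3,2)->(8,10): C(13,8) = 1287.
By multiplication principle: 10 x 1287.

Final answer: 12870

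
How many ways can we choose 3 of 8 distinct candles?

C(8,3) = 8!/(3! x 5!).

Final answer: \binom{8}{3} = 56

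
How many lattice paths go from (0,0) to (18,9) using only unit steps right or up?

Each path has 18 right steps and 9 up steps in some order (27 steps total).
Choose which 9 of the 27 steps are up: C(27,9).

Final answer: C(27,9) = 4686825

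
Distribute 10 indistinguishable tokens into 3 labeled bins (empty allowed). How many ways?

Stars and bars: C(n+k-1, k-1) = C(12,2).

Final answer: C(12,2) = 66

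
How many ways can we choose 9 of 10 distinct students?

C(10,9) = 10!/(9! x 1!).

Final answer: \binom{10}{9} = 10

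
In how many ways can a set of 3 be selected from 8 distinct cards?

C(8,3) = 8!/(3! x 5!).

Final answer: \binom{8}{3} = 56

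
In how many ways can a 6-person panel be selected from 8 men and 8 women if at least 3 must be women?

Sum over valid woman counts:
C(8,3)C(8,3) = 3136
C(8,4)C(8,2) = 1960
C(8,5)C(8,1) = 448
C(8,6)C(8,0) = 28
Total: 3136 + 1960 + 448 + 28.

Final answer: 5572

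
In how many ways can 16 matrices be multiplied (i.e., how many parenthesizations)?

The structures are counted by the Catalan number C_n. Here n = 16 - 1 = 15.
C_n = C(2n,n)/(n+1), so C_{15} = C(30,15)/16 = 155117520/16.

Final answer: C_{15} = 9694845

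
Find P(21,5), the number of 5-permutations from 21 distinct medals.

P(21,5) = 21!/(21-5)! = 21!/16!.

Final answer: P(21,5) = 2441880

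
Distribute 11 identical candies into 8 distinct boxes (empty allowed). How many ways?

Stars and bars: C(n+k-1, k-1) = C(18,7).

Final answer: C(18,7) = 31824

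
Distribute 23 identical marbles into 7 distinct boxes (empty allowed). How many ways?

Stars and bars: C(n+k-1, k-1) = C(29,6).

Final answer: C(29,6) = 475020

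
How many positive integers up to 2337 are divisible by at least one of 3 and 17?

Multiples of 3: 779. Multiples of 17: 137. Of both (lcm=51): 45.
By inclusion-exclusion: 779 + 137 - 45.

Final answer: 871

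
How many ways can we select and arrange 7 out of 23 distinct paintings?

P(23,7) = 23!/(23-7)! = 23!/16!.

Final answer: P(23,7) = 1235591280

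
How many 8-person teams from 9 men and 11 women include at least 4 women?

Sum over valid woman counts:
C(11,4)C(9,4) = 41580
C(11,5)C(9,3) = 38808
C(11,6)C(9,2) = 16632
C(11,7)C(9,1) = 2970
C(11,8)C(9,0) = 165
Total: 41580 + 38808 + 16632 + 2970 + 165.

Final answer: 100155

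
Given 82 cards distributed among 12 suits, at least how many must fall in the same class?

By pigeonhole with 82 objects and 12 categories: ceiling(82/12).

Final answer: 7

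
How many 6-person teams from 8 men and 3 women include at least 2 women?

Sum over valid woman counts:
C(3,2)C(8,4) = 210
C(3,3)C(8,3) = 56
Total: 210 + 56.

Final answer: 266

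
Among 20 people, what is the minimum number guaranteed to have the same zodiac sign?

There are 12 possible values for zodiac sign. With 20 people and 12 categories, by pigeonhole: ceiling(20/12).

Final answer: 2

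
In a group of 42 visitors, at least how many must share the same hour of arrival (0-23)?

There are 24 possible values for hour of arrival (0-23). With 42 visitors and 24 categories, by pigeonhole: ceiling(42/24).

Final answer: 2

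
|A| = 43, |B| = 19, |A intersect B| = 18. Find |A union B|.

|A union B| = |A| + |B| - |A intersect B| = 43 + 19 - 18.

Final answer: 44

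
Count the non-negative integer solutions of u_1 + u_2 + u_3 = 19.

Stars and bars with 19 stars and 2 bars:
C(19+3-1, 3-1) = C(21,2).

Final answer: C(21,2) = 210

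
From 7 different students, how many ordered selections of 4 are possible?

P(7,4) = 7!/(7-4)! = 7!/3!.

Final answer: P(7,4) = 840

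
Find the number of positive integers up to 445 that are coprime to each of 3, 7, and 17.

|div by 3|=148, |div by 7|=63, |div by 17|=26.
|div by 3&7|=21, |div by 3&17|=8, |div by 7&17|=3, |div by all|=1.
By inclusion-exclusion, divisible by at least one: 148+63+26-21-8-3+1 = 206.
Not divisible by any: 445 - 206.

Final answer: 239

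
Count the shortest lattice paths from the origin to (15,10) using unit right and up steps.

Each path has 15 right steps and 10 up steps in some order (25 steps total).
Choose which 10 of the 25 steps are up: C(25,10).

Final answer: C(25,10) = 3268760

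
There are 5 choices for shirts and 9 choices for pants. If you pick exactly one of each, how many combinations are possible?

By the multiplication principle: 5 x 9.

Final answer: 45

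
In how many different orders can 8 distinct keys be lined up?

The number of ways to arrange 8 distinct objects is 8!.

Final answer: 8! = 40320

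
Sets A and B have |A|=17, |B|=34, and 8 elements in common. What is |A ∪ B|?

|A union B| = |A| + |B| - |A intersect B| = 17 + 34 - 8.

Final answer: 43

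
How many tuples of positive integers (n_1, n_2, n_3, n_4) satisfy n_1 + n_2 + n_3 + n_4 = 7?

Substitute n'_i = n_i - 1 (so n'_i >= 0). Then sum n'_i = 7 - 4 = 3.
Stars and bars: C(3+4-1, 4-1) = C(6,3).

Final answer: C(6,3) = 20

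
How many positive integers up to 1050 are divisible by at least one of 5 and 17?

Multiples of 5: 210. Multiples of 17: 61. Of both (lcm=85): 12.
By inclusion-exclusion: 210 + 61 - 12.

Final answer: 259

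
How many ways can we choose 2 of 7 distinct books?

C(7,2) = 7!/(2! x (7-2)!).

Final answer: C(7,2) = 21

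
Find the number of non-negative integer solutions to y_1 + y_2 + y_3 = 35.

Stars and bars with 35 stars and 2 bars:
C(35+3-1, 3-1) = C(37,2).

Final answer: C(37,2) = 666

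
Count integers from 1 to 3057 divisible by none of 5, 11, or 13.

|div by 5|=611, |div by 11|=277, |div by 13|=235.
|div by 5&11|=55, |div by 5&13|=47, |div by 11&13|=21, |div by all|=4.
By inclusion-exclusion, divisible by at least one: 611+277+235-55-47-21+4 = 1004.
Not divisible by any: 3057 - 1004.

Final answer: 2053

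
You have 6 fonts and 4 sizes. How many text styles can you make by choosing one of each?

By the multiplication principle: 6 x 4.

Final answer: 24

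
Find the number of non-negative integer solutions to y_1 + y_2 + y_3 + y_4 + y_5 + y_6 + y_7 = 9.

Stars and bars with 9 stars and 6 bars:
C(9+7-1, 7-1) = C(15,6).

Final answer: C(15,6) = 5005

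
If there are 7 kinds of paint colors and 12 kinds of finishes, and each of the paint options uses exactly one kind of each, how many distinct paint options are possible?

By the multiplication principle: 7 x 12.

Final answer: 84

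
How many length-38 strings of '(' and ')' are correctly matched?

This is a standard Catalan-number count: the answer is C_n. Here n = 19 (pairs).
C_n = (2n)!/(n!(n+1)!), so C_{19} = 38!/(19! x 20!) = C(38,19)/20 = 35345263800/20.

Final answer: C_{19} = 1767263190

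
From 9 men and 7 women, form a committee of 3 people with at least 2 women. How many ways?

Sum over valid woman counts:
C(7,2)C(9,1) = 189
C(7,3)C(9,0) = 35
Total: 189 + 35.

Final answer: 224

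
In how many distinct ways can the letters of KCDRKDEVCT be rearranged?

Letters (C:2, D:2, E:1, K:2, R:1, T:1, V:1). Total letters: 10.
Permutations = 10!/(2! x 2! x 2!).

Final answer: 453600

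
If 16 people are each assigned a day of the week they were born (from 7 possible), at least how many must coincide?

There are 7 possible values for day of the week they were born. With 16 people and 7 categories, by pigeonhole: ceiling(16/7).

Final answer: 3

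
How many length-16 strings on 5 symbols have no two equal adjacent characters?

First character: 5 choices. Each subsequent: 4 choices (must differ from the previous one).
Total: 5 x 4^15.

Final answer: 5 x 4^{15} = 5368709120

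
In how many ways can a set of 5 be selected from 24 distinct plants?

C(24,5) = 24!/(5! x (24-5)!).

Final answer: C(24,5) = 42504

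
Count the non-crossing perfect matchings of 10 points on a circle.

The structures are counted by the Catalan number C_n. Here n = 10/2 = 5.
C_n = (2n)!/(n!(n+1)!), so C_{5} = 10!/(5! x 6!) = C(10,5)/6 = 252/6.

Final answer: C_{5} = 42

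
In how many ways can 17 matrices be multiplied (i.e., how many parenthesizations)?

This is a standard Catalan-number count: the answer is C_n. Here n = 17 - 1 = 16.
Using C_0 = 1 and C_(k+1) = C_k x 2(2k+1)/(k+2), build up term by term: C_1=1, C_2=2, C_3=5, C_4=14, C_5=42, C_6=132, C_7=429, C_8=1430, C_9=4862, C_10=16796, C_11=58786, C_12=208012, C_13=742900, C_14=2674440, C_15=9694845, C_16=35357670.

Final answer: C_{16} = 35357670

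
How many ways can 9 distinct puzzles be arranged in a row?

The number of ways to arrange 9 distinct objects is 9!.

Final answer: 9! = 362880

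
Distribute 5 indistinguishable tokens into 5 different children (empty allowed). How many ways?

Stars and bars: C(n+k-1, k-1) = C(9,4).

Final answer: C(9,4) = 126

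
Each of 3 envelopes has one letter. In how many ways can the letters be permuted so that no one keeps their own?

D(n) = (n-1)(D(n-1) + D(n-2)), D(0)=1, D(1)=0.
D(2) = 1 x (0 + 1) = 1
D(3) = 2 x (D(2) + D(1)) = 2 x (1 + 0)

Final answer: D(3) = 2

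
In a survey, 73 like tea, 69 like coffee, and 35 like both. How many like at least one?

|A union B| = |A| + |B| - |A intersect B| = 73 + 69 - 35.

Final answer: 107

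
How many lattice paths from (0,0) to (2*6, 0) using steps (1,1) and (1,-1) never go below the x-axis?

Total monotonic paths to (6,6): C(12,6) = 924.
Paths that cross above y=x (reflection bijection): C(12,7) = 792.
Valid Dyck paths: 924 - 792.
(Check: C(12,6) - C(12,7) = C(12,6)/7, the Catalan number C_{6}.)

Final answer: C_{6} = 132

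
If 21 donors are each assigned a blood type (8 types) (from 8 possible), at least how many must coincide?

There are 8 possible values for blood type (8 types). With 21 donors and 8 categories, by pigeonhole: ceiling(21/8).

Final answer: 3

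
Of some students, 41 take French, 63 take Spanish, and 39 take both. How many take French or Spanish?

|A union B| = |A| + |B| - |A intersect B| = 41 + 63 - 39.

Final answer: 65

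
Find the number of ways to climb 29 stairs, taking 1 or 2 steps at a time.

Let f(n) count the ways. The last step is size 1 or 2, so f(n) = f(n-1) + f(n-2) with f(1)=1, f(2)=2.
Iterating the recurrence: f(1)=1, f(2)=2, f(3)=3, f(4)=5, f(5)=8, f(6)=13, f(7)=21, f(8)=34, f(9)=55, f(10)=89, f(11)=144, f(12)=233, f(13)=377, f(14)=610, f(15)=987, f(16)=1597, f(17)=2584, f(18)=4181, f(19)=6765, f(20)=10946, f(21)=17711, f(22)=28657, f(23)=46368, f(24)=75025, f(25)=121393, f(26)=196418, f(27)=317811, f(28)=514229, f(29)=832040.

Final answer: 832040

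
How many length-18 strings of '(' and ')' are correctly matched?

The structures are counted by the Catalan number C_n. Here n = 9 (pairs).
Using C_0 = 1 and C_(k+1) = C_k x 2(2k+1)/(k+2), build up term by term: C_1=1, C_2=2, C_3=5, C_4=14, C_5=42, C_6=132, C_7=429, C_8=1430, C_9=4862.

Final answer: C_{9} = 4862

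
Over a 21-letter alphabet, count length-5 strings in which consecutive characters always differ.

Let g(n) count such strings. g(1) = 21, and each valid string of length n-1 extends in 20 ways (any symbol but the last), so g(n) = 20 g(n-1).
Total: g(5) = 21 x 20^4.

Final answer: 21 x 20^{4} = 3360000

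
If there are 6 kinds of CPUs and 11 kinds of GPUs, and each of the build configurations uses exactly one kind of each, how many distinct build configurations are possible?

By the multiplication principle: 6 x 11.

Final answer: 66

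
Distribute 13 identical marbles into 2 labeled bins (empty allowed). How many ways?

Stars and bars: C(n+k-1, k-1) = C(14,1).

Final answer: C(14,1) = 14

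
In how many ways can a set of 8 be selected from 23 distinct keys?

C(23,8) = 23!/(8! x (23-8)!).

Final answer: C(23,8) = 490314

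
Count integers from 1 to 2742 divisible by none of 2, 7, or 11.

|div by 2|=1371, |div by 7|=391, |div by 11|=249.
|div by 2&7|=195, |div by 2&11|=124, |div by 7&11|=35, |div by all|=17.
By inclusion-exclusion, divisible by at least one: 1371+391+249-195-124-35+17 = 1674.
Not divisible by any: 2742 - 1674.

Final answer: 1068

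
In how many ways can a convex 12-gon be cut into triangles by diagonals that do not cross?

The structures are counted by the Catalan number C_n. Here n = 12 - 2 = 10.
Using C_0 = 1 and C_(k+1) = C_k x 2(2k+1)/(k+2), build up term by term: C_1=1, C_2=2, C_3=5, C_4=14, C_5=42, C_6=132, C_7=429, C_8=1430, C_9=4862, C_10=16796.

Final answer: C_{10} = 16796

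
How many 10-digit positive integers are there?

These are the integers in [10^9, 10^10), so the count is 10^10 - 10^9 = 9 x 10^9.

Final answer: 9000000000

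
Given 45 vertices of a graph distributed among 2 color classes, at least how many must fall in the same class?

By pigeonhole with 45 objects and 2 categories: ceiling(45/2).

Final answer: 23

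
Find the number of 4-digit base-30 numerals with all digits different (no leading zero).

First digit: 29 (nonzero). Second: 29 (not first). Third: 28, etc.
Total: 29 x 29 x 28 x 27.

Final answer: 635796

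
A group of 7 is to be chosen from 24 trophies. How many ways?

C(24,7) = 24!/(7! x (24-7)!).

Final answer: C(24,7) = 346104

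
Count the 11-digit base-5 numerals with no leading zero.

In base 5, the leading digit has 4 choices (1..4); each of the remaining 10 digits has 5 choices.
Total: 4 x 5^10.

Final answer: 39062500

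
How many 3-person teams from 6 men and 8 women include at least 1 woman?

Sum over valid woman counts:
C(8,1)C(6,2) = 120
C(8,2)C(6,1) = 168
C(8,3)C(6,0) = 56
Total: 120 + 168 + 56.

Final answer: 344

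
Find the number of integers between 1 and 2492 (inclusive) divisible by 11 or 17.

Multiples of 11: 226. Multiples of 17: 146. Of both (lcm=187): 13.
By inclusion-exclusion: 226 + 146 - 13.

Final answer: 359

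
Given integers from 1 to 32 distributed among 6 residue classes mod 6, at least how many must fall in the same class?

By pigeonhole with 32 objects and 6 categories: ceiling(32/6).

Final answer: 6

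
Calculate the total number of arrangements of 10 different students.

The number of ways to arrange 10 distinct objects is 10!.

Final answer: 10! = 3628800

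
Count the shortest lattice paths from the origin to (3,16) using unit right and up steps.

Each path has 3 right steps and 16 up steps in some order (19 steps total).
Choose which 16 of the 19 steps are up: C(19,16).

Final answer: C(19,16) = 969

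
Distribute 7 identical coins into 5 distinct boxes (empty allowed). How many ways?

Stars and bars: C(n+k-1, k-1) = C(11,4).

Final answer: C(11,4) = 330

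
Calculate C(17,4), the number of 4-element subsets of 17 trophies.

C(17,4) = 17!/(4! x 13!).

Final answer: \binom{17}{4} = 2380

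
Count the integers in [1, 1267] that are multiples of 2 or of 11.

Multiples of 2: 633. Multiples of 11: 115. Of both (lcm=22): 57.
By inclusion-exclusion: 633 + 115 - 57.

Final answer: 691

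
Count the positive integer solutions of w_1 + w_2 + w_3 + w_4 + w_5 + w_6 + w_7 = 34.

Substitute w'_i = w_i - 1 (so w'_i >= 0). Then sum w'_i = 34 - 7 = 27.
Stars and bars: C(27+7-1, 7-1) = C(33,6).

Final answer: C(33,6) = 1107568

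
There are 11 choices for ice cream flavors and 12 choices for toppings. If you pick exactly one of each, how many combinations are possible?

By the multiplication principle: 11 x 12.

Final answer: 132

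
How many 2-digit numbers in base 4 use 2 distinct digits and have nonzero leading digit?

The leading digit has 3 choices (anything but zero); the next has 3 (anything but the first), then 2, and so on, one fewer each time.
Total: 3 x 3.

Final answer: 9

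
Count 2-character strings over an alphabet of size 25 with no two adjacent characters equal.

Let g(n) count such strings. g(1) = 25, and each valid string of length n-1 extends in 24 ways (any symbol but the last), so g(n) = 24 g(n-1).
Total: g(2) = 25 x 24^1.

Final answer: 25 x 24^{1} = 600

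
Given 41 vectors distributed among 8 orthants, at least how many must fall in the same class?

By pigeonhole with 41 objects and 8 categories: ceiling(41/8).

Final answer: 6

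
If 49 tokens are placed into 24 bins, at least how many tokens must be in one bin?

By the pigeonhole principle: ceiling(49/24).

Final answer: 3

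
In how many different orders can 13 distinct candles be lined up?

The number of ways to arrange 13 distinct objects is 13!.

Final answer: 13! = 6227020800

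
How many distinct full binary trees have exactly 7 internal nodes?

This is a standard Catalan-number count: the answer is C_n. Here n = 7.
C_n = (2n)!/(n!(n+1)!), so C_{7} = 14!/(7! x 8!) = C(14,7)/8 = 3432/8.

Final answer: C_{7} = 429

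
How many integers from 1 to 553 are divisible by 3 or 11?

Multiples of 3: 184. Multiples of 11: 50. Of both (lcm=33): 16.
By inclusion-exclusion: 184 + 50 - 16.

Final answer: 218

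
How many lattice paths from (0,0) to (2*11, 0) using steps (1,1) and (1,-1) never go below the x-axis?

Total monotonic paths to (11,11): C(22,11) = 705432.
Paths that cross above y=x (reflection bijection): C(22,12) = 646646.
Valid Dyck paths: 705432 - 646646.
(These counts are the Catalan numbers.)

Final answer: C_{11} = 58786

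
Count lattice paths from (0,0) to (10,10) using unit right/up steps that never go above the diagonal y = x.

Total monotonic paths to (10,10): C(20,10) = 184756.
A path is bad iff it touches y = x + 1; reflecting its initial segment maps bad paths bijectively onto all paths to (9,11), of which there are C(20,11) = 167960.
Valid Dyck paths: 184756 - 167960.
(Check: C(20,10) - C(20,11) = C(20,10)/11, the Catalan number C_{10}.)

Final answer: C_{10} = 16796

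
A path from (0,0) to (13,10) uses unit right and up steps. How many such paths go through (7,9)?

Paths (0,0)->(7,9): C(16,9) = 11440.
Paths (7,9)->(13,10): C(7,1) = 7.
By multiplication principle: 11440 x 7.

Final answer: 80080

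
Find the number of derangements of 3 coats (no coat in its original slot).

Derangements satisfy D(n) = (n-1)(D(n-1) + D(n-2)), starting from D(0)=1, D(1)=0.
D(2) = 1 x (0 + 1) = 1
D(3) = 2 x (D(2) + D(1)) = 2 x (1 + 0)

Final answer: D(3) = 2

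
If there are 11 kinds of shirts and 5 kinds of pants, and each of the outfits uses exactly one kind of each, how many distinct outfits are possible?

By the multiplication principle: 11 x 5.

Final answer: 55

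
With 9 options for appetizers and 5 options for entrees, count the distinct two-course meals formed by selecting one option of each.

By the multiplication principle: 9 x 5.

Final answer: 45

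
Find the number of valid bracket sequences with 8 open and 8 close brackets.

This is counted by the nth Catalan number C_n. Here n = 8 (pairs).
C_n = (2n)!/(n!(n+1)!), so C_{8} = 16!/(8! x 9!) = C(16,8)/9 = 12870/9.

Final answer: C_{8} = 1430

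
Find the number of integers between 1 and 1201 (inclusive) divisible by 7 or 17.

Multiples of 7: 171. Multiples of 17: 70. Of both (lcm=119): 10.
By inclusion-exclusion: 171 + 70 - 10.

Final answer: 231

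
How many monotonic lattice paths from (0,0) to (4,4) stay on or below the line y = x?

Total monotonic paths to (4,4): C(8,4) = 70.
Reflecting each bad path at its first crossing gives a bijection with paths to (3,5): C(8,5) = 56.
Valid Dyck paths: 70 - 56.
(Equivalently, C_{4} = C(8,4)/5 = 70/5.)

Final answer: C_{4} = 14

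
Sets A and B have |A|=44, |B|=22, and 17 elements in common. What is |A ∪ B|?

|A union B| = |A| + |B| - |A intersect B| = 44 + 22 - 17.

Final answer: 49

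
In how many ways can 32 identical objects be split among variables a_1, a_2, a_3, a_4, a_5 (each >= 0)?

Stars and bars with 32 stars and 4 bars:
C(32+5-1, 5-1) = C(36,4).

Final answer: C(36,4) = 58905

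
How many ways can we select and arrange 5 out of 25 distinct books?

P(25,5) = 25!/(25-5)! = 25!/20!.

Final answer: P(25,5) = 6375600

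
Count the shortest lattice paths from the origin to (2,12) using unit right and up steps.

Each path has 2 right steps and 12 up steps in some order (14 steps total).
Choose which 12 of the 14 steps are up: C(14,12).

Final answer: C(14,12) = 91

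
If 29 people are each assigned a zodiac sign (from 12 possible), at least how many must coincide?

There are 12 possible values for zodiac sign. With 29 people and 12 categories, by pigeonhole: ceiling(29/12).

Final answer: 3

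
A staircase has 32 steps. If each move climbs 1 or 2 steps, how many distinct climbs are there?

Let f(n) count the ways. The last step is size 1 or 2, so f(n) = f(n-1) + f(n-2) with f(1)=1, f(2)=2.
Iterating the recurrence: f(1)=1, f(2)=2, f(3)=3, f(4)=5, f(5)=8, f(6)=13, f(7)=21, f(8)=34, f(9)=55, f(10)=89, f(11)=144, f(12)=233, f(13)=377, f(14)=610, f(15)=987, f(16)=1597, f(17)=2584, f(18)=4181, f(19)=6765, f(20)=10946, f(21)=17711, f(22)=28657, f(23)=46368, f(24)=75025, f(25)=121393, f(26)=196418, f(27)=317811, f(28)=514229, f(29)=832040, f(30)=1346269, f(31)=2178309, f(32)=3524578.

Final answer: 3524578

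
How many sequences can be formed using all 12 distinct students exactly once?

The number of ways to arrange 12 distinct objects is 12!.

Final answer: 12! = 479001600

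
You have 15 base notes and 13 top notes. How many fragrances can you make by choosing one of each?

By the multiplication principle: 15 x 13.

Final answer: 195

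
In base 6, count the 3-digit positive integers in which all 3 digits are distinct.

First digit: 5 (nonzero). Second: 5 (not first). Third: 4, etc.
Total: 5 x 5 x 4.

Final answer: 100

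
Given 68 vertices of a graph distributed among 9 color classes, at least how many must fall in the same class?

By pigeonhole with 68 objects and 9 categories: ceiling(68/9).

Final answer: 8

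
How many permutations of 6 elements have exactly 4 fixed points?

Choose which 4 elements are fixed: C(6,4) = 15.
Derange the remaining 2 using D(j) = (j-1)(D(j-1) + D(j-2)), D(0)=1, D(1)=0: D(2)=1.
Total: 15 x 1.

Final answer: C(6,4) D(2) = 15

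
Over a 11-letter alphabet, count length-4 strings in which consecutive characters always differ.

Let g(n) count such strings. g(1) = 11, and each valid string of length n-1 extends in 10 ways (any symbol but the last), so g(n) = 10 g(n-1).
Total: g(4) = 11 x 10^3.

Final answer: 11 x 10^{3} = 11000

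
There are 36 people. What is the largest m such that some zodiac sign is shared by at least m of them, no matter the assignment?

There are 12 possible values for zodiac sign. With 36 people and 12 categories, by pigeonhole: ceiling(36/12).

Final answer: 3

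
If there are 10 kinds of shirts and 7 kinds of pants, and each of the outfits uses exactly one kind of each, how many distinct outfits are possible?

By the multiplication principle: 10 x 7.

Final answer: 70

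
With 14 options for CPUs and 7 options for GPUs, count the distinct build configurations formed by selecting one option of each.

By the multiplication principle: 14 x 7.

Final answer: 98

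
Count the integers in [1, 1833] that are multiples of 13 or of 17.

Multiples of 13: 141. Multiples of 17: 107. Of both (lcm=221): 8.
By inclusion-exclusion: 141 + 107 - 8.

Final answer: 240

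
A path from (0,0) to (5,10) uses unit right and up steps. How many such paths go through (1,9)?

Paths (0,0)->(1,9): C(10,9) = 10.
Paths (1,9)->(5,10): C(5,1) = 5.
By multiplication principle: 10 x 5.

Final answer: 50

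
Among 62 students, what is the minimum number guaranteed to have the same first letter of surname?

There are 26 possible values for first letter of surname. With 62 students and 26 categories, by pigeonhole: ceiling(62/26).

Final answer: 3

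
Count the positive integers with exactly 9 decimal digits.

First digit: 9 choices (1-9). Each of the remaining 8 digits: 10 choices.
Total: 9 x 10^8.

Final answer: 900000000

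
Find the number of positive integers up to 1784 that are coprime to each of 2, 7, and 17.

|div by 2|=892, |div by 7|=254, |div by 17|=104.
|div by 2&7|=127, |div by 2&17|=52, |div by 7&17|=14, |div by all|=7.
By inclusion-exclusion, divisible by at least one: 892+254+104-127-52-14+7 = 1064.
Not divisible by any: 1784 - 1064.

Final answer: 720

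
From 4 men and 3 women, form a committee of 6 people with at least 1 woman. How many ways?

Sum over valid woman counts:
C(3,2)C(4,4) = 3
C(3,3)C(4,3) = 4
Total: 3 + 4.

Final answer: 7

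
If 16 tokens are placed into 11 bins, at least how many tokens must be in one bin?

By the pigeonhole principle: ceiling(16/11).

Final answer: 2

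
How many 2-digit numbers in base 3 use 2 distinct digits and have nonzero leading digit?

The leading digit has 2 choices (anything but zero); the next has 2 (anything but the first), then 1, and so on, one fewer each time.
Total: 2 x 2.

Final answer: 4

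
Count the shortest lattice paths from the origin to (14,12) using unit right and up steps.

Each path has 14 right steps and 12 up steps in some order (26 steps total).
Choose which 12 of the 26 steps are up: C(26,12).

Final answer: C(26,12) = 9657700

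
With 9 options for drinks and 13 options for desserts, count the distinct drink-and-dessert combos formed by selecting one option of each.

By the multiplication principle: 9 x 13.

Final answer: 117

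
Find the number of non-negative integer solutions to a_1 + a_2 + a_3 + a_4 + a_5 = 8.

Stars and bars with 8 stars and 4 bars:
C(8+5-1, 5-1) = C(12,4).

Final answer: C(12,4) = 495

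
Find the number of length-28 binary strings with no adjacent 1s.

Classify by the final bit: ...0 gives a(n-1) strings, ...01 gives a(n-2) strings. Thus a(n) = a(n-1) + a(n-2) with a(1)=2, a(2)=3.
Iterating the recurrence: a(1)=2, a(2)=3, a(3)=5, a(4)=8, a(5)=13, a(6)=21, a(7)=34, a(8)=55, a(9)=89, a(10)=144, a(11)=233, a(12)=377, a(13)=610, a(14)=987, a(15)=1597, a(16)=2584, a(17)=4181, a(18)=6765, a(19)=10946, a(20)=17711, a(21)=28657, a(22)=46368, a(23)=75025, a(24)=121393, a(25)=196418, a(26)=317811, a(27)=514229, a(28)=832040.

Final answer: 832040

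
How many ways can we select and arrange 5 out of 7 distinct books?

P(7,5) = 7!/(7-5)! = 7!/2!.

Final answer: P(7,5) = 2520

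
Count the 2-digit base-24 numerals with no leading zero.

In base 24, the leading digit has 23 choices (1..23); each of the remaining 1 digits has 24 choices.
Total: 23 x 24^1.

Final answer: 552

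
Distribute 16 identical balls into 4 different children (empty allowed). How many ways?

Stars and bars: C(n+k-1, k-1) = C(19,3).

Final answer: C(19,3) = 969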